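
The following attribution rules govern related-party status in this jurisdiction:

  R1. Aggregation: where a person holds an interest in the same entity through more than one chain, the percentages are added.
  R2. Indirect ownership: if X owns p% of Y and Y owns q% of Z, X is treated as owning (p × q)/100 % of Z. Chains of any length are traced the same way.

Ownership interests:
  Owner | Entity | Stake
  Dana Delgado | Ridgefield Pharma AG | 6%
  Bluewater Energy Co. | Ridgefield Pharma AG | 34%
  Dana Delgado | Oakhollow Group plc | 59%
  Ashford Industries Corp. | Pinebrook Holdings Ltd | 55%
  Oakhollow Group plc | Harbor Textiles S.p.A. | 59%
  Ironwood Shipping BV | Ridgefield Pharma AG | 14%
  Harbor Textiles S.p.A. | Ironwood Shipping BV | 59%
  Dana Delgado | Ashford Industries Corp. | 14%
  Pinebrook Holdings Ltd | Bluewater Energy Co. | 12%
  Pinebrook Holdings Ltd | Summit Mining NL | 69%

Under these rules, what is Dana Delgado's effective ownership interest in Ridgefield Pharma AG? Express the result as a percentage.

9.189466%

Chain via Ashford Industries Corp. → Pinebrook Holdings Ltd → Bluewater Energy Co. (R2): 14% × 55% × 12% × 34% = 0.31416% of Ridgefield Pharma AG.
Chain via Oakhollow Group plc → Harbor Textiles S.p.A. → Ironwood Shipping BV (R2): 59% × 59% × 59% × 14% = 2.875306% of Ridgefield Pharma AG.
Direct interest in Ridgefield Pharma AG: 6%.
Aggregating (R1): 0.31416% + 2.875306% + 6% = 9.189466%.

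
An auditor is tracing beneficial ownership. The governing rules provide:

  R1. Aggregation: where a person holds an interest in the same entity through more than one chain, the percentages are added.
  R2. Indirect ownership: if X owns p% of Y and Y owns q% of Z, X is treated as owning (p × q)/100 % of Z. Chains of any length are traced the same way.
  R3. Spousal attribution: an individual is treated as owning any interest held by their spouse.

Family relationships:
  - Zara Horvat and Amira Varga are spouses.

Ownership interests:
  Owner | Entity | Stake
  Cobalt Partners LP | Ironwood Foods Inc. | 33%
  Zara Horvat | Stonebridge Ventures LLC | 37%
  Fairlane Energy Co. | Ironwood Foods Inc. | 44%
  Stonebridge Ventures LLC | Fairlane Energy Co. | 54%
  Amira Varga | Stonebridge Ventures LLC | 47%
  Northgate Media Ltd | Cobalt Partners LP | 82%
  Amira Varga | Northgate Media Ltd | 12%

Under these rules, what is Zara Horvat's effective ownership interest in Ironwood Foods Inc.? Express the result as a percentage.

By spousal attribution (R3), Zara Horvat is treated as also owning Amira Varga's interest in Stonebridge Ventures LLC, giving 37% + 47% = 84%.
By spousal attribution (R3), Zara Horvat is treated as owning Amira Varga's 12% interest in Northgate Media Ltd.
Chain via Stonebridge Ventures LLC → Fairlane Energy Co. (R2): 84% × 54% × 44% = 19.9584% of Ironwood Foods Inc.
Chain via Northgate Media Ltd → Cobalt Partners LP (R2): 12% × 82% × 33% = 3.2472% of Ironwood Foods Inc.
Aggregating (R1): 19.9584% + 3.2472% = 23.2056%.

23.2056%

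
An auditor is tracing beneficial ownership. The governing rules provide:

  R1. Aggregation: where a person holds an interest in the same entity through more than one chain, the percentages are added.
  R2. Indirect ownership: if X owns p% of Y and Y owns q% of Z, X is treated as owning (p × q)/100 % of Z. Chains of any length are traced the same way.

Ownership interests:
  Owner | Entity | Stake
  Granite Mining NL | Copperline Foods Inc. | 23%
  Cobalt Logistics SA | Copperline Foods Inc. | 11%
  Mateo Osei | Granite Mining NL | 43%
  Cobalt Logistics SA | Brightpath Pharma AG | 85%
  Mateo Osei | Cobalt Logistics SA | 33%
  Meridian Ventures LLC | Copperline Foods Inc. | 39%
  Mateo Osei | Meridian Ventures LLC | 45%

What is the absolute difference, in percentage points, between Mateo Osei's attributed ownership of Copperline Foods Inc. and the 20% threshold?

11.07

Chain via Granite Mining NL (R2): 43% × 23% = 9.89% of Copperline Foods Inc.
Chain via Meridian Ventures LLC (R2): 45% × 39% = 17.55% of Copperline Foods Inc.
Chain via Cobalt Logistics SA (R2): 33% × 11% = 3.63% of Copperline Foods Inc.
Aggregating (R1): 9.89% + 17.55% + 3.63% = 31.07%.
31.07% exceeds the 20% threshold by 11.07 percentage points.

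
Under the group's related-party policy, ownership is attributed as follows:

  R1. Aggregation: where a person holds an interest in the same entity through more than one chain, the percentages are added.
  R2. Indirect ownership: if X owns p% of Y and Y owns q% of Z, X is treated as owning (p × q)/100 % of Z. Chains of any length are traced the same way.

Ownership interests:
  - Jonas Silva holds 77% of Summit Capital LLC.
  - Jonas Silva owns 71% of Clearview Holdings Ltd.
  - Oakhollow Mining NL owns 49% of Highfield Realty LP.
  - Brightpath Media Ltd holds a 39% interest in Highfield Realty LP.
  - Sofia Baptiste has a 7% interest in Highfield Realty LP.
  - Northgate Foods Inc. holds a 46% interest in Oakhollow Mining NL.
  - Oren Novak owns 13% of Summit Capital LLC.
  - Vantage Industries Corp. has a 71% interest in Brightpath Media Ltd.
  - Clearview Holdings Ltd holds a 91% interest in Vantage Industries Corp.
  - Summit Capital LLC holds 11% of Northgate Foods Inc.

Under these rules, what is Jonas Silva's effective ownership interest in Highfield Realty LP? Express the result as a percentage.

19.799647%

Chain via Clearview Holdings Ltd → Vantage Industries Corp. → Brightpath Media Ltd (R2): 71% × 91% × 71% × 39% = 17.890509% of Highfield Realty LP.
Chain via Summit Capital LLC → Northgate Foods Inc. → Oakhollow Mining NL (R2): 77% × 11% × 46% × 49% = 1.909138% of Highfield Realty LP.
Aggregating (R1): 17.890509% + 1.909138% = 19.799647%.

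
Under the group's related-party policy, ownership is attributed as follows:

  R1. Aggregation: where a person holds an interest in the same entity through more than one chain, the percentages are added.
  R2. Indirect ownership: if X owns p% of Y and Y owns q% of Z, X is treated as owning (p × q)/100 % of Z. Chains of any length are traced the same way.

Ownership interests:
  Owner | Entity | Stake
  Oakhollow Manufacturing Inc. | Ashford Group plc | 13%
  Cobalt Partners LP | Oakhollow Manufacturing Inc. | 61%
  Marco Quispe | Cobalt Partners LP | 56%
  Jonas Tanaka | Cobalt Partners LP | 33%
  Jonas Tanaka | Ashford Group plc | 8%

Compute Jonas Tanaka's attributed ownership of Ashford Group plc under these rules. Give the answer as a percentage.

10.6169%

Chain via Cobalt Partners LP → Oakhollow Manufacturing Inc. (R2): 33% × 61% × 13% = 2.6169% of Ashford Group plc.
Direct interest in Ashford Group plc: 8%.
Aggregating (R1): 2.6169% + 8% = 10.6169%.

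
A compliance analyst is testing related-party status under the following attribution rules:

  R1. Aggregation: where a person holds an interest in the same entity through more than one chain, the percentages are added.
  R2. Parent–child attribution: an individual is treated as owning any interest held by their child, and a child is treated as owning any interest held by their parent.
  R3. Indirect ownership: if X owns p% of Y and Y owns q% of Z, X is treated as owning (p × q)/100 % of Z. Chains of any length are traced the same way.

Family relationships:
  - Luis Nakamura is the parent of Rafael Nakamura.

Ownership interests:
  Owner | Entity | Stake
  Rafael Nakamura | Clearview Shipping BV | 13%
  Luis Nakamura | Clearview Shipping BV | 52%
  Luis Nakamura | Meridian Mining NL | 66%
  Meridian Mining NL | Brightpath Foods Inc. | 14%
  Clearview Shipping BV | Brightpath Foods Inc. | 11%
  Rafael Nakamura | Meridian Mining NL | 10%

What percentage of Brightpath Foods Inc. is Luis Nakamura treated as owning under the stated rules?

17.79%

By parent–child attribution (R2), Luis Nakamura is treated as also owning Rafael Nakamura's interest in Clearview Shipping BV, giving 52% + 13% = 65%.
By parent–child attribution (R2), Luis Nakamura is treated as also owning Rafael Nakamura's interest in Meridian Mining NL, giving 66% + 10% = 76%.
Chain via Clearview Shipping BV (R3): 65% × 11% = 7.15% of Brightpath Foods Inc.
Chain via Meridian Mining NL (R3): 76% × 14% = 10.64% of Brightpath Foods Inc.
Aggregating (R1): 7.15% + 10.64% = 17.79%.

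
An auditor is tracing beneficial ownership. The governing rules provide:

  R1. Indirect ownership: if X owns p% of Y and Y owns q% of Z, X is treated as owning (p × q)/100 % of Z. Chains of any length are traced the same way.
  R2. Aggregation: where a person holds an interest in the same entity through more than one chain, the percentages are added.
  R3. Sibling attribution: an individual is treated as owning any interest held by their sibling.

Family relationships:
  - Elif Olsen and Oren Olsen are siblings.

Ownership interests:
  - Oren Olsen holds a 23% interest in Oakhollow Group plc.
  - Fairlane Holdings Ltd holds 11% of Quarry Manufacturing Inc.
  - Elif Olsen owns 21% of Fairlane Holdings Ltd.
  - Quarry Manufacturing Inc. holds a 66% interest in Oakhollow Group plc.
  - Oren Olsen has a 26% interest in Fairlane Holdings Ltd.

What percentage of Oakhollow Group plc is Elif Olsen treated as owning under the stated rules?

26.4122%

By sibling attribution (R3), Elif Olsen is treated as also owning Oren Olsen's interest in Fairlane Holdings Ltd, giving 21% + 26% = 47%.
By sibling attribution (R3), Elif Olsen is treated as owning Oren Olsen's 23% interest in Oakhollow Group plc.
Chain via Fairlane Holdings Ltd → Quarry Manufacturing Inc. (R1): 47% × 11% × 66% = 3.4122% of Oakhollow Group plc.
Direct interest in Oakhollow Group plc: 23%.
Aggregating (R2): 3.4122% + 23% = 26.4122%.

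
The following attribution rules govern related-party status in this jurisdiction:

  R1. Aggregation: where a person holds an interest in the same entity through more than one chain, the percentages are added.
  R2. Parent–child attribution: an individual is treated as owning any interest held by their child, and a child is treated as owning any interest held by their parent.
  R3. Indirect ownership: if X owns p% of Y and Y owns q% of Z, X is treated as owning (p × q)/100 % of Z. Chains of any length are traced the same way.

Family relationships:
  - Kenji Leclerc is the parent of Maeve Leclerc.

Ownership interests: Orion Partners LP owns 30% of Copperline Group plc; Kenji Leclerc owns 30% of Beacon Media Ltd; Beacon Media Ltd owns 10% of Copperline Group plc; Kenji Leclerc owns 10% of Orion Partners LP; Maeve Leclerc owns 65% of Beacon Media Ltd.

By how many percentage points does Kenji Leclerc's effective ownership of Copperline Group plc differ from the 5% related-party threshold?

By parent–child attribution (R2), Kenji Leclerc is treated as also owning Maeve Leclerc's interest in Beacon Media Ltd, giving 30% + 65% = 95%.
Chain via Beacon Media Ltd (R3): 95% × 10% = 9.5% of Copperline Group plc.
Chain via Orion Partners LP (R3): 10% × 30% = 3% of Copperline Group plc.
Aggregating (R1): 9.5% + 3% = 12.5%.
12.5% exceeds the 5% threshold by 7.5 percentage points.

7.5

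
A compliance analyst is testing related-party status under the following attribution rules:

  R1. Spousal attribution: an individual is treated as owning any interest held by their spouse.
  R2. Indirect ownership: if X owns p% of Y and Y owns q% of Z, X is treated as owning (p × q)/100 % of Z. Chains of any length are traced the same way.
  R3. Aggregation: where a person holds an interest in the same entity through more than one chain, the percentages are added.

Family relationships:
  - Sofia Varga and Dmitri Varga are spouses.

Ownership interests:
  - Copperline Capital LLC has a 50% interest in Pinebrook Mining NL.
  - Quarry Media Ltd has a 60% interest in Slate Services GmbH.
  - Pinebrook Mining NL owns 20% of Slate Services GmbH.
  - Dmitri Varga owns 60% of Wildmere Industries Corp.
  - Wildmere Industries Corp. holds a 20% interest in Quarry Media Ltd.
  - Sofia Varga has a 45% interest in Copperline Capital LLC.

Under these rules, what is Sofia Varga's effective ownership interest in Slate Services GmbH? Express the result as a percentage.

By spousal attribution (R1), Sofia Varga is treated as owning Dmitri Varga's 60% interest in Wildmere Industries Corp.
Chain via Copperline Capital LLC → Pinebrook Mining NL (R2): 45% × 50% × 20% = 4.5% of Slate Services GmbH.
Chain via Wildmere Industries Corp. → Quarry Media Ltd (R2): 60% × 20% × 60% = 7.2% of Slate Services GmbH.
Aggregating (R3): 4.5% + 7.2% = 11.7%.

11.7%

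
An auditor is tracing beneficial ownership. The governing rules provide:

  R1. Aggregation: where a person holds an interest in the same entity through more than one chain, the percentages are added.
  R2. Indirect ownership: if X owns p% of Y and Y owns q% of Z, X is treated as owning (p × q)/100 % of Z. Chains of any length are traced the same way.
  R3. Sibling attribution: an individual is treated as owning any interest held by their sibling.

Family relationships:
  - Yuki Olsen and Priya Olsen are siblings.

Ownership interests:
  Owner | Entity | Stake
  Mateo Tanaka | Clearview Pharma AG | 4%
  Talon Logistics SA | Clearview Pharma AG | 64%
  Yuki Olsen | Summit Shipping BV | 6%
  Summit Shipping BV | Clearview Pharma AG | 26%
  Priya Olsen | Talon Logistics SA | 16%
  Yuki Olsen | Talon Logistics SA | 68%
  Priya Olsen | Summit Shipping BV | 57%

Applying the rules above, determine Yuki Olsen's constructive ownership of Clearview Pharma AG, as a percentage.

By sibling attribution (R3), Yuki Olsen is treated as also owning Priya Olsen's interest in Talon Logistics SA, giving 68% + 16% = 84%.
By sibling attribution (R3), Yuki Olsen is treated as also owning Priya Olsen's interest in Summit Shipping BV, giving 6% + 57% = 63%.
Chain via Talon Logistics SA (R2): 84% × 64% = 53.76% of Clearview Pharma AG.
Chain via Summit Shipping BV (R2): 63% × 26% = 16.38% of Clearview Pharma AG.
Aggregating (R1): 53.76% + 16.38% = 70.14%.

70.14%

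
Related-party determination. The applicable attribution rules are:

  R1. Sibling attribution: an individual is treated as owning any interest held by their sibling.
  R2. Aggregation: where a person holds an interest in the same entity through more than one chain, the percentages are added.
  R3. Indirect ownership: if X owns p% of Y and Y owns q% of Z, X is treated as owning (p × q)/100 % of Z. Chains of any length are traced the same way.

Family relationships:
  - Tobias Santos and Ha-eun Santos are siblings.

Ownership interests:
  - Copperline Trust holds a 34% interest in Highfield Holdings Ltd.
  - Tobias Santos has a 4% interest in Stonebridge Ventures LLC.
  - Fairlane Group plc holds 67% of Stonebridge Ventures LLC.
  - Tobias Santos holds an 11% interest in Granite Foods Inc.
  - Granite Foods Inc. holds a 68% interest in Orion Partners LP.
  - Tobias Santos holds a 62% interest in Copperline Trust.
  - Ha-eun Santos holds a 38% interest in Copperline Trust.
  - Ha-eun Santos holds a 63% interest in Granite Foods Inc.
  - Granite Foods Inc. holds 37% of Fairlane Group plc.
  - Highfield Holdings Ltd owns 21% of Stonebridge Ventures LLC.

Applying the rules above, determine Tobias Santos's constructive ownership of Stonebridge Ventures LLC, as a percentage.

29.4846%

By sibling attribution (R1), Tobias Santos is treated as also owning Ha-eun Santos's interest in Granite Foods Inc, giving 11% + 63% = 74%.
By sibling attribution (R1), Tobias Santos is treated as also owning Ha-eun Santos's interest in Copperline Trust, giving 62% + 38% = 100%.
Chain via Granite Foods Inc. → Fairlane Group plc (R3): 74% × 37% × 67% = 18.3446% of Stonebridge Ventures LLC.
Chain via Copperline Trust → Highfield Holdings Ltd (R3): 100% × 34% × 21% = 7.14% of Stonebridge Ventures LLC.
Direct interest in Stonebridge Ventures LLC: 4%.
Aggregating (R2): 18.3446% + 7.14% + 4% = 29.4846%.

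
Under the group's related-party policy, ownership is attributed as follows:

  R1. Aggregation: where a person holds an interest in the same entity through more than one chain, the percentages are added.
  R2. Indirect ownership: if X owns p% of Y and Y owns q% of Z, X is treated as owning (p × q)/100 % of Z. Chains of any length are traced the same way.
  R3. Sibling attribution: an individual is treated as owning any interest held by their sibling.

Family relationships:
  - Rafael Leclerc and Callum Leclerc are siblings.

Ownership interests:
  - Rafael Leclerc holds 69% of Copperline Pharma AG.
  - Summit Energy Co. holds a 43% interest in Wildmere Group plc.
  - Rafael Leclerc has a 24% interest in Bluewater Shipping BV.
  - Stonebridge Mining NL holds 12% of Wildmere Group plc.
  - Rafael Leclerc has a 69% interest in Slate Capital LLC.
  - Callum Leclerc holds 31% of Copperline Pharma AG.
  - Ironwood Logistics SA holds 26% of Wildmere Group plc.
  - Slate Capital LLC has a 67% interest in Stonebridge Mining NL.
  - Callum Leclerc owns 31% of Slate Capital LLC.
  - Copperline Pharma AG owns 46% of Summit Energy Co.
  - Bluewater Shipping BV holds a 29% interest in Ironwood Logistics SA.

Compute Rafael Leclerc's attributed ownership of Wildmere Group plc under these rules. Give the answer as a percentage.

By sibling attribution (R3), Rafael Leclerc is treated as also owning Callum Leclerc's interest in Slate Capital LLC, giving 69% + 31% = 100%.
By sibling attribution (R3), Rafael Leclerc is treated as also owning Callum Leclerc's interest in Copperline Pharma AG, giving 69% + 31% = 100%.
Chain via Slate Capital LLC → Stonebridge Mining NL (R2): 100% × 67% × 12% = 8.04% of Wildmere Group plc.
Chain via Bluewater Shipping BV → Ironwood Logistics SA (R2): 24% × 29% × 26% = 1.8096% of Wildmere Group plc.
Chain via Copperline Pharma AG → Summit Energy Co. (R2): 100% × 46% × 43% = 19.78% of Wildmere Group plc.
Aggregating (R1): 8.04% + 1.8096% + 19.78% = 29.6296%.

29.6296%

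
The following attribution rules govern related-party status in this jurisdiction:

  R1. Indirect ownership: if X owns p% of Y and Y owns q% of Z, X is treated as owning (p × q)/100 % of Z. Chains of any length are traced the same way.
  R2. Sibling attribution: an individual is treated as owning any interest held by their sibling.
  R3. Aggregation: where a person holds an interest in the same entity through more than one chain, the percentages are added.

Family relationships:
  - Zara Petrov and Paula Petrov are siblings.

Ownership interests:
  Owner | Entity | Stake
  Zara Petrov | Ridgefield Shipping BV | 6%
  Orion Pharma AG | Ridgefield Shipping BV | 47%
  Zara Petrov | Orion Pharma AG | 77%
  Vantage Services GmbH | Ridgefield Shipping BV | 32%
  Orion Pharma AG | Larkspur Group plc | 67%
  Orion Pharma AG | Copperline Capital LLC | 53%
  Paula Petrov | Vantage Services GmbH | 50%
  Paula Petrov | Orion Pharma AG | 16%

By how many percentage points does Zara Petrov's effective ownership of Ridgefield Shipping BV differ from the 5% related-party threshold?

60.71

By sibling attribution (R2), Zara Petrov is treated as also owning Paula Petrov's interest in Orion Pharma AG, giving 77% + 16% = 93%.
By sibling attribution (R2), Zara Petrov is treated as owning Paula Petrov's 50% interest in Vantage Services GmbH.
Chain via Orion Pharma AG (R1): 93% × 47% = 43.71% of Ridgefield Shipping BV.
Direct interest in Ridgefield Shipping BV: 6%.
Chain via Vantage Services GmbH (R1): 50% × 32% = 16% of Ridgefield Shipping BV.
Aggregating (R3): 43.71% + 6% + 16% = 65.71%.
65.71% exceeds the 5% threshold by 60.71 percentage points.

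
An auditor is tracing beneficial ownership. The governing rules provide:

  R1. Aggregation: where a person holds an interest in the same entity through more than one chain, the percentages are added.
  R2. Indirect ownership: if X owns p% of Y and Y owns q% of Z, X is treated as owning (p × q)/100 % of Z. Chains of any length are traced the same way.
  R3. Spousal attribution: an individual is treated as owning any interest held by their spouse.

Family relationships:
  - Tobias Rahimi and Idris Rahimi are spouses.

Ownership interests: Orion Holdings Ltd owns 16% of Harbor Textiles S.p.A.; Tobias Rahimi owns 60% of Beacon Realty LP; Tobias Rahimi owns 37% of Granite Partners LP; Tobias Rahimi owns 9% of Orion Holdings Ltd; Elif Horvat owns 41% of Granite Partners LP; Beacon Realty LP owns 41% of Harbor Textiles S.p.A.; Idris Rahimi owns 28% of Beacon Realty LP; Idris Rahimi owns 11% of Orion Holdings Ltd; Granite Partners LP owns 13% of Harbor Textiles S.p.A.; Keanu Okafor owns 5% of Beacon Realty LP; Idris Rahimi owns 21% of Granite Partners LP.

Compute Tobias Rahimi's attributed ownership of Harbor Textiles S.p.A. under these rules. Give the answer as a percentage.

By spousal attribution (R3), Tobias Rahimi is treated as also owning Idris Rahimi's interest in Orion Holdings Ltd, giving 9% + 11% = 20%.
By spousal attribution (R3), Tobias Rahimi is treated as also owning Idris Rahimi's interest in Beacon Realty LP, giving 60% + 28% = 88%.
By spousal attribution (R3), Tobias Rahimi is treated as also owning Idris Rahimi's interest in Granite Partners LP, giving 37% + 21% = 58%.
Chain via Orion Holdings Ltd (R2): 20% × 16% = 3.2% of Harbor Textiles S.p.A.
Chain via Beacon Realty LP (R2): 88% × 41% = 36.08% of Harbor Textiles S.p.A.
Chain via Granite Partners LP (R2): 58% × 13% = 7.54% of Harbor Textiles S.p.A.
Aggregating (R1): 3.2% + 36.08% + 7.54% = 46.82%.

46.82%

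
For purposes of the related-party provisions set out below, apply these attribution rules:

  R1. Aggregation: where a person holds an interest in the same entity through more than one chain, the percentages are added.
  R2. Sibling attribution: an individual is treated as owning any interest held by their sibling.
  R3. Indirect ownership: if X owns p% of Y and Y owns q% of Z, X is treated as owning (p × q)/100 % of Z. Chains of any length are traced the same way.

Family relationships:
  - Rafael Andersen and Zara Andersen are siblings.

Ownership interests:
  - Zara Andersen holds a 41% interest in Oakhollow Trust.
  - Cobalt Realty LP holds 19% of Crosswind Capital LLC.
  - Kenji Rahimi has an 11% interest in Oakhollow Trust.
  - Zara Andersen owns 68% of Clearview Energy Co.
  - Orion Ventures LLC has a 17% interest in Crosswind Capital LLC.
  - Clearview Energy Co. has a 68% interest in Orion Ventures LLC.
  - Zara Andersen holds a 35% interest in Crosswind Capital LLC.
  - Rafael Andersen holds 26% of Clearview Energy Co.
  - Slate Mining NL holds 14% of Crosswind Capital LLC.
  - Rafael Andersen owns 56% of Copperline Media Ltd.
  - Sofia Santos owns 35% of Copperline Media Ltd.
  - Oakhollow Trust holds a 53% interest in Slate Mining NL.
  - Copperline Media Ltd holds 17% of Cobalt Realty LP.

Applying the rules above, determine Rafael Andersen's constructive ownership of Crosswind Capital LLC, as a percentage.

50.7174%

By sibling attribution (R2), Rafael Andersen is treated as also owning Zara Andersen's interest in Clearview Energy Co, giving 26% + 68% = 94%.
By sibling attribution (R2), Rafael Andersen is treated as owning Zara Andersen's 41% interest in Oakhollow Trust.
By sibling attribution (R2), Rafael Andersen is treated as owning Zara Andersen's 35% interest in Crosswind Capital LLC.
Chain via Copperline Media Ltd → Cobalt Realty LP (R3): 56% × 17% × 19% = 1.8088% of Crosswind Capital LLC.
Chain via Clearview Energy Co. → Orion Ventures LLC (R3): 94% × 68% × 17% = 10.8664% of Crosswind Capital LLC.
Chain via Oakhollow Trust → Slate Mining NL (R3): 41% × 53% × 14% = 3.0422% of Crosswind Capital LLC.
Direct interest in Crosswind Capital LLC: 35%.
Aggregating (R1): 1.8088% + 10.8664% + 3.0422% + 35% = 50.7174%.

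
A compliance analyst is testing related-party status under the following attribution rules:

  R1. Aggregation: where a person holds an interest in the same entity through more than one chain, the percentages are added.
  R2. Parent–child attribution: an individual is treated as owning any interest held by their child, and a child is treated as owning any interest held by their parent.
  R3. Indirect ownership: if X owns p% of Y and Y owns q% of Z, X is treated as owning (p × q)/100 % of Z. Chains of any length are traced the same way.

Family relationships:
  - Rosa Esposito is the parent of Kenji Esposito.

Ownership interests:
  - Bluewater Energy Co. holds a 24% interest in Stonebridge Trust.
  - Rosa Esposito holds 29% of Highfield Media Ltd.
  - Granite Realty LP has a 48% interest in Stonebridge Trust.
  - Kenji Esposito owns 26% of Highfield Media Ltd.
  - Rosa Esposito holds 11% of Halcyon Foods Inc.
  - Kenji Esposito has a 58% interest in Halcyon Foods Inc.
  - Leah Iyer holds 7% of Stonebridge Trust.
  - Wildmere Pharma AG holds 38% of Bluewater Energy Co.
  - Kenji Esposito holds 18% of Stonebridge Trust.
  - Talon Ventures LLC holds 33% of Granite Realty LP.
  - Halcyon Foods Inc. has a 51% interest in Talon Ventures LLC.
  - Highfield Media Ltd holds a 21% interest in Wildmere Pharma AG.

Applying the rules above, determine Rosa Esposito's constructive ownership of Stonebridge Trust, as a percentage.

24.627456%

By parent–child attribution (R2), Rosa Esposito is treated as also owning Kenji Esposito's interest in Halcyon Foods Inc, giving 11% + 58% = 69%.
By parent–child attribution (R2), Rosa Esposito is treated as also owning Kenji Esposito's interest in Highfield Media Ltd, giving 29% + 26% = 55%.
By parent–child attribution (R2), Rosa Esposito is treated as owning Kenji Esposito's 18% interest in Stonebridge Trust.
Chain via Halcyon Foods Inc. → Talon Ventures LLC → Granite Realty LP (R3): 69% × 51% × 33% × 48% = 5.574096% of Stonebridge Trust.
Chain via Highfield Media Ltd → Wildmere Pharma AG → Bluewater Energy Co. (R3): 55% × 21% × 38% × 24% = 1.05336% of Stonebridge Trust.
Direct interest in Stonebridge Trust: 18%.
Aggregating (R1): 5.574096% + 1.05336% + 18% = 24.627456%.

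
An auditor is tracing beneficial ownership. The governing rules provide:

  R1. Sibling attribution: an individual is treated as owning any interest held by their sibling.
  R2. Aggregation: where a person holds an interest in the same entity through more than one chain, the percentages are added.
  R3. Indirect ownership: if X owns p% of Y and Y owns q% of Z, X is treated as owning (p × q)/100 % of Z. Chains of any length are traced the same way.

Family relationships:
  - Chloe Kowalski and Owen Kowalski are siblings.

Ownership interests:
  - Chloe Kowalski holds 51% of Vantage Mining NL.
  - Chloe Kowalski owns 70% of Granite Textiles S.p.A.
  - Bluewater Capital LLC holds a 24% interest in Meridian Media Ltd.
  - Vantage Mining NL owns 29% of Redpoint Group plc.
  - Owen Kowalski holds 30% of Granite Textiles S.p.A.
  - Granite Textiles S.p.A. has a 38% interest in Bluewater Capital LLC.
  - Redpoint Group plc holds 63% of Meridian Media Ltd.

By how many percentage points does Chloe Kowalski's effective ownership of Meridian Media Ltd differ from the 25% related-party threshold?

By sibling attribution (R1), Chloe Kowalski is treated as also owning Owen Kowalski's interest in Granite Textiles S.p.A, giving 70% + 30% = 100%.
Chain via Vantage Mining NL → Redpoint Group plc (R3): 51% × 29% × 63% = 9.3177% of Meridian Media Ltd.
Chain via Granite Textiles S.p.A. → Bluewater Capital LLC (R3): 100% × 38% × 24% = 9.12% of Meridian Media Ltd.
Aggregating (R2): 9.3177% + 9.12% = 18.4377%.
18.4377% falls short of the 25% threshold by 6.5623 percentage points.

6.5623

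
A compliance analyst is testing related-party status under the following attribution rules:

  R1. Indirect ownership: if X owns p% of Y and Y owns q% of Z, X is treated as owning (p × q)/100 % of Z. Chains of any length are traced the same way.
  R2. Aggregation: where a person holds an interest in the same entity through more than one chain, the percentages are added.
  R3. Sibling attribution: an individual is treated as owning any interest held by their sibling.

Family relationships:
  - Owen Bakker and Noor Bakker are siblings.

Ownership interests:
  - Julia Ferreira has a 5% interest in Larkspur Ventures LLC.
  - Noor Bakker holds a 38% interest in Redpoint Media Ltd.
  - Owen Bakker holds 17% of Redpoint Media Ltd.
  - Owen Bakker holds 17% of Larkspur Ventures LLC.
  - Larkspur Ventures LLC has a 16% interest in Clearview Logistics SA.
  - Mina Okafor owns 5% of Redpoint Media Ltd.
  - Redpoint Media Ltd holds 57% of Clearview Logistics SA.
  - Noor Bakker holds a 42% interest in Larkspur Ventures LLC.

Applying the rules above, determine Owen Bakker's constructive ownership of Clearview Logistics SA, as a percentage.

By sibling attribution (R3), Owen Bakker is treated as also owning Noor Bakker's interest in Redpoint Media Ltd, giving 17% + 38% = 55%.
By sibling attribution (R3), Owen Bakker is treated as also owning Noor Bakker's interest in Larkspur Ventures LLC, giving 17% + 42% = 59%.
Chain via Redpoint Media Ltd (R1): 55% × 57% = 31.35% of Clearview Logistics SA.
Chain via Larkspur Ventures LLC (R1): 59% × 16% = 9.44% of Clearview Logistics SA.
Aggregating (R2): 31.35% + 9.44% = 40.79%.

40.79%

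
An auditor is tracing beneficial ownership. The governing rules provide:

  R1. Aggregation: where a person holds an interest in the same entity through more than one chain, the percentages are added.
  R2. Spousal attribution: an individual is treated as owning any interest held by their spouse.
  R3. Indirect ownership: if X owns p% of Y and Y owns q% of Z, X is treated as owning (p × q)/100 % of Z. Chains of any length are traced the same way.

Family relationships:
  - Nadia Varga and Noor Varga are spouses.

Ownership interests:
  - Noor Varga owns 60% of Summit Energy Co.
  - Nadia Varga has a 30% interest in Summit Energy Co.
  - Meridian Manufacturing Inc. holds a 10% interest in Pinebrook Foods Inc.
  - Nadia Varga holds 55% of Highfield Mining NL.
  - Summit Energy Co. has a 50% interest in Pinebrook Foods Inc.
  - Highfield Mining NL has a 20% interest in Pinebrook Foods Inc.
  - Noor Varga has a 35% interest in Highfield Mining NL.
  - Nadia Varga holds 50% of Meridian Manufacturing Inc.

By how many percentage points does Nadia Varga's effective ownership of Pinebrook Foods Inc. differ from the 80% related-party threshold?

By spousal attribution (R2), Nadia Varga is treated as also owning Noor Varga's interest in Highfield Mining NL, giving 55% + 35% = 90%.
By spousal attribution (R2), Nadia Varga is treated as also owning Noor Varga's interest in Summit Energy Co, giving 30% + 60% = 90%.
Chain via Highfield Mining NL (R3): 90% × 20% = 18% of Pinebrook Foods Inc.
Chain via Summit Energy Co. (R3): 90% × 50% = 45% of Pinebrook Foods Inc.
Chain via Meridian Manufacturing Inc. (R3): 50% × 10% = 5% of Pinebrook Foods Inc.
Aggregating (R1): 18% + 45% + 5% = 68%.
68% falls short of the 80% threshold by 12 percentage points.

12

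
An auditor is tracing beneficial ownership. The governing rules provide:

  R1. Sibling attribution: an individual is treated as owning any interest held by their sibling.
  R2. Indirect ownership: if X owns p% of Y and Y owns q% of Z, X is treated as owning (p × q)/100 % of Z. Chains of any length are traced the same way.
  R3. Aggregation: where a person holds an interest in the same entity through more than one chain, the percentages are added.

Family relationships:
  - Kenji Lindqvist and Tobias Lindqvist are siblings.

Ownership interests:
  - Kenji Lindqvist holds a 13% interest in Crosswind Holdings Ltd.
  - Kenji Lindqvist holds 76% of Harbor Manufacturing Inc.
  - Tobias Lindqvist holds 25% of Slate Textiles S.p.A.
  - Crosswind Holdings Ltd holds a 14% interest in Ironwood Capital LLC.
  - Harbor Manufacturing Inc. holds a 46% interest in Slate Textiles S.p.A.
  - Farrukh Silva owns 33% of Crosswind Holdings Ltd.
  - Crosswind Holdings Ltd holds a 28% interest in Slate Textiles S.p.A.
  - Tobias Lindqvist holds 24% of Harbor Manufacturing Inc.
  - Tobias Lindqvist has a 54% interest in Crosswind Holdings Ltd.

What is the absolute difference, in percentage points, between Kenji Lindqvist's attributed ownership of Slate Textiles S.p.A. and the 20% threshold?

By sibling attribution (R1), Kenji Lindqvist is treated as also owning Tobias Lindqvist's interest in Crosswind Holdings Ltd, giving 13% + 54% = 67%.
By sibling attribution (R1), Kenji Lindqvist is treated as also owning Tobias Lindqvist's interest in Harbor Manufacturing Inc, giving 76% + 24% = 100%.
By sibling attribution (R1), Kenji Lindqvist is treated as owning Tobias Lindqvist's 25% interest in Slate Textiles S.p.A.
Chain via Crosswind Holdings Ltd (R2): 67% × 28% = 18.76% of Slate Textiles S.p.A.
Chain via Harbor Manufacturing Inc. (R2): 100% × 46% = 46% of Slate Textiles S.p.A.
Direct interest in Slate Textiles S.p.A: 25%.
Aggregating (R3): 18.76% + 46% + 25% = 89.76%.
89.76% exceeds the 20% threshold by 69.76 percentage points.

69.76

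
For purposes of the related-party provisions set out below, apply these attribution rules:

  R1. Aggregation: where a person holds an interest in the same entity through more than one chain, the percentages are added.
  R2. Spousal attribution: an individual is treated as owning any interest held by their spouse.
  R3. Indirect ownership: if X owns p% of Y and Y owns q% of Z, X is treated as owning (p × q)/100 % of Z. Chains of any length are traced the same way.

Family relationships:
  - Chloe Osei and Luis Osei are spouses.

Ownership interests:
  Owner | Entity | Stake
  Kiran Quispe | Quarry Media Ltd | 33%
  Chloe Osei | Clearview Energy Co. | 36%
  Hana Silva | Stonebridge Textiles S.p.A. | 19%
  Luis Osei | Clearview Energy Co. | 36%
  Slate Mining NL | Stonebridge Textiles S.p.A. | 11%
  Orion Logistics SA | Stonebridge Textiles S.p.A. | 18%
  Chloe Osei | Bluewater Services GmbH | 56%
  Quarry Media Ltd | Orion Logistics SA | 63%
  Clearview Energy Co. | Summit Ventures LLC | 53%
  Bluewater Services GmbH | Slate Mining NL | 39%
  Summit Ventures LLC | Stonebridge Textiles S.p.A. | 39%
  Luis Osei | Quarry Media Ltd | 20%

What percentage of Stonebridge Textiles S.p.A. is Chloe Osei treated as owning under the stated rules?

By spousal attribution (R2), Chloe Osei is treated as also owning Luis Osei's interest in Clearview Energy Co, giving 36% + 36% = 72%.
By spousal attribution (R2), Chloe Osei is treated as owning Luis Osei's 20% interest in Quarry Media Ltd.
Chain via Clearview Energy Co. → Summit Ventures LLC (R3): 72% × 53% × 39% = 14.8824% of Stonebridge Textiles S.p.A.
Chain via Bluewater Services GmbH → Slate Mining NL (R3): 56% × 39% × 11% = 2.4024% of Stonebridge Textiles S.p.A.
Chain via Quarry Media Ltd → Orion Logistics SA (R3): 20% × 63% × 18% = 2.268% of Stonebridge Textiles S.p.A.
Aggregating (R1): 14.8824% + 2.4024% + 2.268% = 19.5528%.

19.5528%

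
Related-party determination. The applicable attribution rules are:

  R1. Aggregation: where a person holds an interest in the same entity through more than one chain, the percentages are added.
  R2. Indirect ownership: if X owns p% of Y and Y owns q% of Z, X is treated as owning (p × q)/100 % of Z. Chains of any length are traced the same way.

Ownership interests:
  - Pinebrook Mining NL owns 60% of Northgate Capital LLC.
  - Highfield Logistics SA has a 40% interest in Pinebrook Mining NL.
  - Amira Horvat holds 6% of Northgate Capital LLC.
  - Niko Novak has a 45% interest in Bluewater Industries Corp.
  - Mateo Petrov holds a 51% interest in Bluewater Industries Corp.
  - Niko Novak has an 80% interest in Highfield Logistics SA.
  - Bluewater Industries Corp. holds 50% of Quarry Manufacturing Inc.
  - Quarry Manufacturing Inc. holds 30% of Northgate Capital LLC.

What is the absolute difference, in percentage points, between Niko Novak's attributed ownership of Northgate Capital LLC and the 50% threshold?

24.05

Chain via Bluewater Industries Corp. → Quarry Manufacturing Inc. (R2): 45% × 50% × 30% = 6.75% of Northgate Capital LLC.
Chain via Highfield Logistics SA → Pinebrook Mining NL (R2): 80% × 40% × 60% = 19.2% of Northgate Capital LLC.
Aggregating (R1): 6.75% + 19.2% = 25.95%.
25.95% falls short of the 50% threshold by 24.05 percentage points.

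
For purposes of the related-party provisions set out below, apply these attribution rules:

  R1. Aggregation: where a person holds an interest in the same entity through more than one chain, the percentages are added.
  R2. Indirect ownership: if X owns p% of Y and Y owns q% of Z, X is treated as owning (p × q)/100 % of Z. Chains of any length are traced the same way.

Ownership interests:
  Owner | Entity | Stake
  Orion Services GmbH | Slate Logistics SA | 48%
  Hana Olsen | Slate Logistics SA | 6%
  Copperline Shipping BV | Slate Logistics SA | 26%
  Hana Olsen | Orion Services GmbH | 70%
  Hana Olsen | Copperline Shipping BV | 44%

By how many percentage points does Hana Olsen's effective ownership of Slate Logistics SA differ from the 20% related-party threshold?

Chain via Copperline Shipping BV (R2): 44% × 26% = 11.44% of Slate Logistics SA.
Chain via Orion Services GmbH (R2): 70% × 48% = 33.6% of Slate Logistics SA.
Direct interest in Slate Logistics SA: 6%.
Aggregating (R1): 11.44% + 33.6% + 6% = 51.04%.
51.04% exceeds the 20% threshold by 31.04 percentage points.

31.04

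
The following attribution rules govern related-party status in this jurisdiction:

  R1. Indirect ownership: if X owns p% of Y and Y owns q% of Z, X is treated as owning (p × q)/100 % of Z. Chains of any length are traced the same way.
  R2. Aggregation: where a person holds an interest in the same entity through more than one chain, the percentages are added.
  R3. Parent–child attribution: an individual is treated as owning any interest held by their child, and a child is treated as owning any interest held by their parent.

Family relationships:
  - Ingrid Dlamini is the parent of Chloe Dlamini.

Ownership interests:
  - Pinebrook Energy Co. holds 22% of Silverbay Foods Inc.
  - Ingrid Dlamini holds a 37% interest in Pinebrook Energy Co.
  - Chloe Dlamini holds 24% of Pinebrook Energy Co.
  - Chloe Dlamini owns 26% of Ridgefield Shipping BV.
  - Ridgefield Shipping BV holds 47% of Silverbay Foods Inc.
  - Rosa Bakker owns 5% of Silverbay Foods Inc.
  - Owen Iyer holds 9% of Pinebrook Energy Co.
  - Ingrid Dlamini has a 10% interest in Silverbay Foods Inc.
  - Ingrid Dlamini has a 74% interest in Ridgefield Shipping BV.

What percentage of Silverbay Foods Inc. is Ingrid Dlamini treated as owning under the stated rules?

70.42%

By parent–child attribution (R3), Ingrid Dlamini is treated as also owning Chloe Dlamini's interest in Pinebrook Energy Co, giving 37% + 24% = 61%.
By parent–child attribution (R3), Ingrid Dlamini is treated as also owning Chloe Dlamini's interest in Ridgefield Shipping BV, giving 74% + 26% = 100%.
Chain via Pinebrook Energy Co. (R1): 61% × 22% = 13.42% of Silverbay Foods Inc.
Chain via Ridgefield Shipping BV (R1): 100% × 47% = 47% of Silverbay Foods Inc.
Direct interest in Silverbay Foods Inc: 10%.
Aggregating (R2): 13.42% + 47% + 10% = 70.42%.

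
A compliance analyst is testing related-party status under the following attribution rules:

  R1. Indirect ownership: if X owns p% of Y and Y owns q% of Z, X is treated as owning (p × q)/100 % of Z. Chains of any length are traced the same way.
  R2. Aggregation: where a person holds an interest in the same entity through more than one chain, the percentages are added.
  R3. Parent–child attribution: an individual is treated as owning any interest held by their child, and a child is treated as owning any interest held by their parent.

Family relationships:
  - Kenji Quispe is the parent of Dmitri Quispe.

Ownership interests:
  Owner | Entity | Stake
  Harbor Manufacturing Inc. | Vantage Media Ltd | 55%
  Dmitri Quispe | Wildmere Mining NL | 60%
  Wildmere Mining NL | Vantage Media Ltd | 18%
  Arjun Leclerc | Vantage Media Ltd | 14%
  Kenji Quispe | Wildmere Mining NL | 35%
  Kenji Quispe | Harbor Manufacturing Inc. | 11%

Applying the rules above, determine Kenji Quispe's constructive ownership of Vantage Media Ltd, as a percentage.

By parent–child attribution (R3), Kenji Quispe is treated as also owning Dmitri Quispe's interest in Wildmere Mining NL, giving 35% + 60% = 95%.
Chain via Wildmere Mining NL (R1): 95% × 18% = 17.1% of Vantage Media Ltd.
Chain via Harbor Manufacturing Inc. (R1): 11% × 55% = 6.05% of Vantage Media Ltd.
Aggregating (R2): 17.1% + 6.05% = 23.15%.

23.15%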